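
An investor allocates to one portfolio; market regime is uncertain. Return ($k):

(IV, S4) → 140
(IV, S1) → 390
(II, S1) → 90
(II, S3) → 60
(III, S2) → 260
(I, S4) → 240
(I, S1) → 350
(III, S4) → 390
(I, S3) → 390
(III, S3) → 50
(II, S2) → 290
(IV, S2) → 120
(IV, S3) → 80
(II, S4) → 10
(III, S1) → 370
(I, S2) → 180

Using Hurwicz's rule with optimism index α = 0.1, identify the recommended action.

I: 0.1·390 + 0.9·180 = 201
II: 0.1·290 + 0.9·10 = 38
III: 0.1·390 + 0.9·50 = 84
IV: 0.1·390 + 0.9·80 = 111
Highest Hurwicz score = 201 → I.

I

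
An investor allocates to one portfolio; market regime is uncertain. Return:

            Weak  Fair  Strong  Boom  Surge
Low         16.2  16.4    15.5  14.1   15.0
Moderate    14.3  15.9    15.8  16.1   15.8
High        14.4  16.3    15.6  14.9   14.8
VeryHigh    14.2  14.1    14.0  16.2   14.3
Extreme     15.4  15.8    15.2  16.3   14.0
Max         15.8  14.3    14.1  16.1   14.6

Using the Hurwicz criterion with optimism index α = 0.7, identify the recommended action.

High

Low: 0.7·16.4 + 0.3·14.1 = 15.71
Moderate: 0.7·16.1 + 0.3·14.3 = 15.56
High: 0.7·16.3 + 0.3·14.4 = 15.73
VeryHigh: 0.7·16.2 + 0.3·14.0 = 15.54
Extreme: 0.7·16.3 + 0.3·14.0 = 15.61
Max: 0.7·16.1 + 0.3·14.1 = 15.5
Highest Hurwicz score = 15.73 → High.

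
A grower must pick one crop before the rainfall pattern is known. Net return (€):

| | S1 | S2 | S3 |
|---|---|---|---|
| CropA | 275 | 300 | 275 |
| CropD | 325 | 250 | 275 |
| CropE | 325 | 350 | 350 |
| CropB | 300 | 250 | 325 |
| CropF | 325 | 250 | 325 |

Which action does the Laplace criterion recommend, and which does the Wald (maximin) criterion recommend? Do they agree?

laplace → CropE; maximin → CropE (agree)

Row averages: CropA=850/3, CropD=850/3, CropE=1025/3, CropB=875/3, CropF=300
Highest average = 1025/3 → CropE.
Row minima: CropA=275, CropD=250, CropE=325, CropB=250, CropF=250
Best worst-case = 325 → CropE.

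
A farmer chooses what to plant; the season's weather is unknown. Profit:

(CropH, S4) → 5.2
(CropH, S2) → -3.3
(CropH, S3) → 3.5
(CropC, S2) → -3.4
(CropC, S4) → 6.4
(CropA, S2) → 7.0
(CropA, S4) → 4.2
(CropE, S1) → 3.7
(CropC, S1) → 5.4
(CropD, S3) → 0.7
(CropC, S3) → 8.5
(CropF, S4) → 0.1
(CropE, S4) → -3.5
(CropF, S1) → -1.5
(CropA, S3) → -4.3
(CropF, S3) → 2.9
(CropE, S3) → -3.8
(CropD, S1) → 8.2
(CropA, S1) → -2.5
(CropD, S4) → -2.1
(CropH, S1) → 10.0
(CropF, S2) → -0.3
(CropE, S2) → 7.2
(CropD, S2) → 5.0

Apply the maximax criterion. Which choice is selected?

Row maxima: CropF=2.9, CropD=8.2, CropH=10.0, CropE=7.2, CropA=7.0, CropC=8.5
Best best-case = 10.0 → CropH.

CropH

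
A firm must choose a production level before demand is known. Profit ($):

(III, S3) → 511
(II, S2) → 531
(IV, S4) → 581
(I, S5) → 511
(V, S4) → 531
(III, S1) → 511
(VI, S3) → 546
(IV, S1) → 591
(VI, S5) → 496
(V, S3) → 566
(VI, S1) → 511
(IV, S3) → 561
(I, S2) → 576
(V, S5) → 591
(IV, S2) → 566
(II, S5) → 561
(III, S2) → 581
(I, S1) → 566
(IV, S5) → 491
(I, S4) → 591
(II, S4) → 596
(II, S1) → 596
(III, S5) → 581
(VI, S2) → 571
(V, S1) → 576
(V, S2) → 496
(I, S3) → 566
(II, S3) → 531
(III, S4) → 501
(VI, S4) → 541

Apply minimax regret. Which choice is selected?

II

Column bests: S1=596, S2=581, S3=566, S4=596, S5=591.
I regrets: 30, 5, 0, 5, 80 → max 80
II regrets: 0, 50, 35, 0, 30 → max 50
III regrets: 85, 0, 55, 95, 10 → max 95
IV regrets: 5, 15, 5, 15, 100 → max 100
V regrets: 20, 85, 0, 65, 0 → max 85
VI regrets: 85, 10, 20, 55, 95 → max 95
Smallest max regret = 50 → II.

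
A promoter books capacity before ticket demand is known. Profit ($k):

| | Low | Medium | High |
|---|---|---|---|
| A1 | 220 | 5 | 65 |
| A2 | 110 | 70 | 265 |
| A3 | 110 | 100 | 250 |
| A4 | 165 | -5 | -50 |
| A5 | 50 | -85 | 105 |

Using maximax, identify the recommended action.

Row maxima: A1=220, A2=265, A3=250, A4=165, A5=105
Best best-case = 265 → A2.

A2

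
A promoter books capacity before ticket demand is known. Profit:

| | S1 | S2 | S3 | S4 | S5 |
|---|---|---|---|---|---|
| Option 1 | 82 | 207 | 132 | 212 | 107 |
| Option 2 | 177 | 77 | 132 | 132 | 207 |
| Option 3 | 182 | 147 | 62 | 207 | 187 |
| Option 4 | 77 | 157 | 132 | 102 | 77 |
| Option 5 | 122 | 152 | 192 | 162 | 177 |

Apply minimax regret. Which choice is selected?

Option 5

Column bests: S1=182, S2=207, S3=192, S4=212, S5=207.
Option 1 regrets: 100, 0, 60, 0, 100 → max 100
Option 2 regrets: 5, 130, 60, 80, 0 → max 130
Option 3 regrets: 0, 60, 130, 5, 20 → max 130
Option 4 regrets: 105, 50, 60, 110, 130 → max 130
Option 5 regrets: 60, 55, 0, 50, 30 → max 60
Smallest max regret = 60 → Option 5.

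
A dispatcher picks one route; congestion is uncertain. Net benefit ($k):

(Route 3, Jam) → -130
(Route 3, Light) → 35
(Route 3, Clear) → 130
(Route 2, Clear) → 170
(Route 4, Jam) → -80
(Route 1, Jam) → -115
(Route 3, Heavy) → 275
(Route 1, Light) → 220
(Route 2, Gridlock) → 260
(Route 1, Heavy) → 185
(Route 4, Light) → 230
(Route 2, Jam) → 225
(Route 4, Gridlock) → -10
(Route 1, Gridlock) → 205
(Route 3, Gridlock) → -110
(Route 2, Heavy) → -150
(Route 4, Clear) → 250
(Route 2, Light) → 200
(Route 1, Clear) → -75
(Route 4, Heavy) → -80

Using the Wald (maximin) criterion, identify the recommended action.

Route 4

Row minima: Route 1=-115, Route 2=-150, Route 3=-130, Route 4=-80
Best worst-case = -80 → Route 4.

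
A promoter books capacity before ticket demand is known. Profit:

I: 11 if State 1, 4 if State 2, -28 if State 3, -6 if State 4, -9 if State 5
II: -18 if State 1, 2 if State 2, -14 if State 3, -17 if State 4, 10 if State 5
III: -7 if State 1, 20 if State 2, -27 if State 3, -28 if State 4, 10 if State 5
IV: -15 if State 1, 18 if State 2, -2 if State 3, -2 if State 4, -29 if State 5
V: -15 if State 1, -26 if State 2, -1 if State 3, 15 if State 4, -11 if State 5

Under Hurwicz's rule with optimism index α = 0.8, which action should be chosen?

III

I: 0.8·11 + 0.2·(-28) = 3.2
II: 0.8·10 + 0.2·(-18) = 4.4
III: 0.8·20 + 0.2·(-28) = 10.4
IV: 0.8·18 + 0.2·(-29) = 8.6
V: 0.8·15 + 0.2·(-26) = 6.8
Highest Hurwicz score = 10.4 → III.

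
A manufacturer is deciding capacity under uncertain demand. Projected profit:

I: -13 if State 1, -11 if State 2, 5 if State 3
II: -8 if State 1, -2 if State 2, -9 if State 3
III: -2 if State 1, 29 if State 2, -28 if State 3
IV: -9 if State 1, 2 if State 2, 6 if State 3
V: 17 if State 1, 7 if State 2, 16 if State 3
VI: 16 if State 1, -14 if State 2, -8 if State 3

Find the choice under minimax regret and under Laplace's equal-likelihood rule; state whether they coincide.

Column bests: State 1=17, State 2=29, State 3=16.
I regrets: 30, 40, 11 → max 40
II regrets: 25, 31, 25 → max 31
III regrets: 19, 0, 44 → max 44
IV regrets: 26, 27, 10 → max 27
V regrets: 0, 22, 0 → max 22
VI regrets: 1, 43, 24 → max 43
Smallest max regret = 22 → V.
Row averages: I=-19/3, II=-19/3, III=-1/3, IV=-1/3, V=40/3, VI=-2
Highest average = 40/3 → V.

minimax regret → V; laplace → V (agree)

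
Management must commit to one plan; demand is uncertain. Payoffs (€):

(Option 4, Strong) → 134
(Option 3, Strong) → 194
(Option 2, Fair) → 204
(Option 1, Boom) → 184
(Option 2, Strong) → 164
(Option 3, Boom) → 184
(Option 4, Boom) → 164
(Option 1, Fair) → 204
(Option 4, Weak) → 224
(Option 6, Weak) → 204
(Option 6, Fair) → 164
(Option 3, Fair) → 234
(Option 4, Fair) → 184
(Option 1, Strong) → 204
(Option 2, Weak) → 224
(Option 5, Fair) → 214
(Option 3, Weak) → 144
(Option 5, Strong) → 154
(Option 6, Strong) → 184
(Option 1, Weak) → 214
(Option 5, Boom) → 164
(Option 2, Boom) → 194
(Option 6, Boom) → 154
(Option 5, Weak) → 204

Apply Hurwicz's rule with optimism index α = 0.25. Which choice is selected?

Option 1: 0.25·214 + 0.75·184 = 191.5
Option 2: 0.25·224 + 0.75·164 = 179
Option 3: 0.25·234 + 0.75·144 = 166.5
Option 4: 0.25·224 + 0.75·134 = 156.5
Option 5: 0.25·214 + 0.75·154 = 169
Option 6: 0.25·204 + 0.75·154 = 166.5
Highest Hurwicz score = 191.5 → Option 1.

Option 1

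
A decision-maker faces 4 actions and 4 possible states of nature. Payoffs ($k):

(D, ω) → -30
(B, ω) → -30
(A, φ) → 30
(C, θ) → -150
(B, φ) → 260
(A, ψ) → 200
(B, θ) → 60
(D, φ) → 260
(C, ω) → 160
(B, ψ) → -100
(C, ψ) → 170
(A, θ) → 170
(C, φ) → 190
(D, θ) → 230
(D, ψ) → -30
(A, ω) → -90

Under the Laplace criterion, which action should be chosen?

Row averages: A=77.5, B=47.5, C=92.5, D=107.5
Highest average = 107.5 → D.

D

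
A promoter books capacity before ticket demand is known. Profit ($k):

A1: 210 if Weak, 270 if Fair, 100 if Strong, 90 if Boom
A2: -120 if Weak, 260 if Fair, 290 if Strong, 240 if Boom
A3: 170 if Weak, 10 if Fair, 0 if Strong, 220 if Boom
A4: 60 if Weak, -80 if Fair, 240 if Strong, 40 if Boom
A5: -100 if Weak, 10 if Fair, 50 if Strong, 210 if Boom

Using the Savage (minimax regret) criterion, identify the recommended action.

Column bests: Weak=210, Fair=270, Strong=290, Boom=240.
A1 regrets: 0, 0, 190, 150 → max 190
A2 regrets: 330, 10, 0, 0 → max 330
A3 regrets: 40, 260, 290, 20 → max 290
A4 regrets: 150, 350, 50, 200 → max 350
A5 regrets: 310, 260, 240, 30 → max 310
Smallest max regret = 190 → A1.

A1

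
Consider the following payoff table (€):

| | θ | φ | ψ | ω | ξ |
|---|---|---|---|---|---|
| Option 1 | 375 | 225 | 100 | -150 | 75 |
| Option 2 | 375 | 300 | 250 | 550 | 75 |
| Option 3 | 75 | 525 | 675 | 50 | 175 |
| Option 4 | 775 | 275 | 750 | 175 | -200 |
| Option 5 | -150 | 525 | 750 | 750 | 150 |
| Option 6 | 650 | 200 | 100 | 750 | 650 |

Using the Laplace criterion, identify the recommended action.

Row averages: Option 1=125, Option 2=310, Option 3=300, Option 4=355, Option 5=405, Option 6=470
Highest average = 470 → Option 6.

Option 6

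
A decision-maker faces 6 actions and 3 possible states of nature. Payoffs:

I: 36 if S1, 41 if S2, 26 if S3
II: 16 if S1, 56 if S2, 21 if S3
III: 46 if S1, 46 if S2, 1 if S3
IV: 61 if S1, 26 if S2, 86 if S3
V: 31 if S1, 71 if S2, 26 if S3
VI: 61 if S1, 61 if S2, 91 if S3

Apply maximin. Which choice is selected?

Row minima: I=26, II=16, III=1, IV=26, V=26, VI=61
Best worst-case = 61 → VI.

VI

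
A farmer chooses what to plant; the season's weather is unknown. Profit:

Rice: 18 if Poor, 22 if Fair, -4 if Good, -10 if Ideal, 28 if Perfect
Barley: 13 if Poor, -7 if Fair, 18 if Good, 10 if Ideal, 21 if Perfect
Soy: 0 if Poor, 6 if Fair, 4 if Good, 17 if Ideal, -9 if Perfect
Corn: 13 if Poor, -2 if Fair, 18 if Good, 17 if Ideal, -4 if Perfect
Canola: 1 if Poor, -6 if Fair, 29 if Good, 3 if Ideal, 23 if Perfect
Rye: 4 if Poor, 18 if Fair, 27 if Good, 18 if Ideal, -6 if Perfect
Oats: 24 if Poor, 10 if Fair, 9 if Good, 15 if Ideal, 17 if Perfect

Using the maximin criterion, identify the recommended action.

Row minima: Rice=-10, Barley=-7, Soy=-9, Corn=-4, Canola=-6, Rye=-6, Oats=9
Best worst-case = 9 → Oats.

Oats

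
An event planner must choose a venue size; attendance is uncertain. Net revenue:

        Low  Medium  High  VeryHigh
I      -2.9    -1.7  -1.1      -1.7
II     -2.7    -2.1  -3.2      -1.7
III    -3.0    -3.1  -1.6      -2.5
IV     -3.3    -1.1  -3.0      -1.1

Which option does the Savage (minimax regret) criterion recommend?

I

Column bests: Low=-2.7, Medium=-1.1, High=-1.1, VeryHigh=-1.1.
I regrets: 0.2, 0.6, 0.0, 0.6 → max 0.6
II regrets: 0.0, 1.0, 2.1, 0.6 → max 2.1
III regrets: 0.3, 2.0, 0.5, 1.4 → max 2.0
IV regrets: 0.6, 0.0, 1.9, 0.0 → max 1.9
Smallest max regret = 0.6 → I.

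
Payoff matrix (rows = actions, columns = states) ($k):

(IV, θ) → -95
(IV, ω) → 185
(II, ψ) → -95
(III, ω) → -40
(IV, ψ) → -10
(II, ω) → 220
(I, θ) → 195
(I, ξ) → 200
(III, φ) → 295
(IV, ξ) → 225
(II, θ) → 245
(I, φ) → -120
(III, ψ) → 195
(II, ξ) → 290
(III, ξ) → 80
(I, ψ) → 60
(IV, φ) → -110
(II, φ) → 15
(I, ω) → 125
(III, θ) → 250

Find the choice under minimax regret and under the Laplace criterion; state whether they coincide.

Column bests: θ=250, φ=295, ψ=195, ω=220, ξ=290.
I regrets: 55, 415, 135, 95, 90 → max 415
II regrets: 5, 280, 290, 0, 0 → max 290
III regrets: 0, 0, 0, 260, 210 → max 260
IV regrets: 345, 405, 205, 35, 65 → max 405
Smallest max regret = 260 → III.
Row averages: I=92, II=135, III=156, IV=39
Highest average = 156 → III.

minimax regret → III; laplace → III (agree)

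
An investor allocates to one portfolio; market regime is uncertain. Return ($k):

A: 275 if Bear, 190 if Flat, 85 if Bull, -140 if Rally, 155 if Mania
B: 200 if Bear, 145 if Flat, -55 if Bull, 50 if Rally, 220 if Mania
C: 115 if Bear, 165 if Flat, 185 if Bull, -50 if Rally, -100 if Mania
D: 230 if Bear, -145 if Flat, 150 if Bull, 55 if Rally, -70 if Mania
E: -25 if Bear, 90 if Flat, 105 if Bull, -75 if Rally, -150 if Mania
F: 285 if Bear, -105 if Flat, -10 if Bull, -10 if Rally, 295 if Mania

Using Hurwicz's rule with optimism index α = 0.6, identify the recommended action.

A: 0.6·275 + 0.4·(-140) = 109
B: 0.6·220 + 0.4·(-55) = 110
C: 0.6·185 + 0.4·(-100) = 71
D: 0.6·230 + 0.4·(-145) = 80
E: 0.6·105 + 0.4·(-150) = 3
F: 0.6·295 + 0.4·(-105) = 135
Highest Hurwicz score = 135 → F.

F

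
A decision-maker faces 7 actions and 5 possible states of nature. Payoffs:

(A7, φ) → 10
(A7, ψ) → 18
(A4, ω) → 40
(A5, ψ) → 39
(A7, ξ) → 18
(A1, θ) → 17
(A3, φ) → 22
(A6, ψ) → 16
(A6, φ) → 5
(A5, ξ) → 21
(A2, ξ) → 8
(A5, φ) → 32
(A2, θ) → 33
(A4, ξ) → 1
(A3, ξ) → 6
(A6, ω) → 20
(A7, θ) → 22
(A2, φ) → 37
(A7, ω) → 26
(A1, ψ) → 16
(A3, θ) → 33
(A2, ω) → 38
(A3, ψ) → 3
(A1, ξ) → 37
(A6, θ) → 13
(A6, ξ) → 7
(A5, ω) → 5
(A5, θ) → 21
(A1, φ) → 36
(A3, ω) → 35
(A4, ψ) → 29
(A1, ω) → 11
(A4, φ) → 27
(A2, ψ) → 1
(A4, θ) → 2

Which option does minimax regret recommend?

A7

Column bests: θ=33, φ=37, ψ=39, ω=40, ξ=37.
A1 regrets: 16, 1, 23, 29, 0 → max 29
A2 regrets: 0, 0, 38, 2, 29 → max 38
A3 regrets: 0, 15, 36, 5, 31 → max 36
A4 regrets: 31, 10, 10, 0, 36 → max 36
A5 regrets: 12, 5, 0, 35, 16 → max 35
A6 regrets: 20, 32, 23, 20, 30 → max 32
A7 regrets: 11, 27, 21, 14, 19 → max 27
Smallest max regret = 27 → A7.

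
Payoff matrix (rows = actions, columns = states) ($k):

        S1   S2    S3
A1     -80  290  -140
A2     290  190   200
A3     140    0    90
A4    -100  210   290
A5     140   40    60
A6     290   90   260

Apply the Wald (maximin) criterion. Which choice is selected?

Row minima: A1=-140, A2=190, A3=0, A4=-100, A5=40, A6=90
Best worst-case = 190 → A2.

A2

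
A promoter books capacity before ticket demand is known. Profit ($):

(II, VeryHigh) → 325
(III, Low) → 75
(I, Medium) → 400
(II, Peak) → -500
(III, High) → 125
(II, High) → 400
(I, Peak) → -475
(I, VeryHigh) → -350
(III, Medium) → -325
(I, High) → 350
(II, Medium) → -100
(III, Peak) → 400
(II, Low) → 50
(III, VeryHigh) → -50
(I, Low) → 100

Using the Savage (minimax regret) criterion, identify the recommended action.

III

Column bests: Low=100, Medium=400, High=400, VeryHigh=325, Peak=400.
I regrets: 0, 0, 50, 675, 875 → max 875
II regrets: 50, 500, 0, 0, 900 → max 900
III regrets: 25, 725, 275, 375, 0 → max 725
Smallest max regret = 725 → III.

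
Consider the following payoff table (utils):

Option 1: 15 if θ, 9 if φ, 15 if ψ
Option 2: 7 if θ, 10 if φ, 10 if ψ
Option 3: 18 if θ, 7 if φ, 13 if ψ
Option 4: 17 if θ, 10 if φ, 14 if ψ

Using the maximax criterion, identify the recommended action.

Row maxima: Option 1=15, Option 2=10, Option 3=18, Option 4=17
Best best-case = 18 → Option 3.

Option 3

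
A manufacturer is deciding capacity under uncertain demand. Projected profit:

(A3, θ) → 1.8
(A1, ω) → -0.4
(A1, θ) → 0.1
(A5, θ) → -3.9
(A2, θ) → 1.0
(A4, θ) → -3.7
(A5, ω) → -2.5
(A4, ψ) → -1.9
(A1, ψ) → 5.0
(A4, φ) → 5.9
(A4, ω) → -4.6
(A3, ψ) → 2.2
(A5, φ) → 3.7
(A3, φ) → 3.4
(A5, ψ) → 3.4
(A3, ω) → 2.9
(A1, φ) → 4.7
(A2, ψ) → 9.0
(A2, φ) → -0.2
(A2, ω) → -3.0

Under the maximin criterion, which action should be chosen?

A3

Row minima: A1=-0.4, A2=-3.0, A3=1.8, A4=-4.6, A5=-3.9
Best worst-case = 1.8 → A3.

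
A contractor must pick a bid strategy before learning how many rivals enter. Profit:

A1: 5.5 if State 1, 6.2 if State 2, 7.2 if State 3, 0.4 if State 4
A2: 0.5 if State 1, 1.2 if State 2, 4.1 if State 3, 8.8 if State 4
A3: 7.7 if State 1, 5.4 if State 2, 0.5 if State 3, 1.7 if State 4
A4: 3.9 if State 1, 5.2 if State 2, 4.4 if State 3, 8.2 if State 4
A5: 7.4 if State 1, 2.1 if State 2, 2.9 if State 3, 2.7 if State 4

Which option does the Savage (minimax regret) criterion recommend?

A4

Column bests: State 1=7.7, State 2=6.2, State 3=7.2, State 4=8.8.
A1 regrets: 2.2, 0.0, 0.0, 8.4 → max 8.4
A2 regrets: 7.2, 5.0, 3.1, 0.0 → max 7.2
A3 regrets: 0.0, 0.8, 6.7, 7.1 → max 7.1
A4 regrets: 3.8, 1.0, 2.8, 0.6 → max 3.8
A5 regrets: 0.3, 4.1, 4.3, 6.1 → max 6.1
Smallest max regret = 3.8 → A4.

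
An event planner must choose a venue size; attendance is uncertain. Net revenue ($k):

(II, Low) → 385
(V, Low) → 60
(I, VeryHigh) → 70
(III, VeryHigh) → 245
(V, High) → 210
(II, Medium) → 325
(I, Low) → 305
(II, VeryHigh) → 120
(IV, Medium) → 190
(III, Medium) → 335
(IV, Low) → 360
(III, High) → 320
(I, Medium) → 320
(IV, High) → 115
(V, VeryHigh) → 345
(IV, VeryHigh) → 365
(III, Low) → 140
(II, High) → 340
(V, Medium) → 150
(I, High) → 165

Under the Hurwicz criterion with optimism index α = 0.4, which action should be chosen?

II

I: 0.4·320 + 0.6·70 = 170
II: 0.4·385 + 0.6·120 = 226
III: 0.4·335 + 0.6·140 = 218
IV: 0.4·365 + 0.6·115 = 215
V: 0.4·345 + 0.6·60 = 174
Highest Hurwicz score = 226 → II.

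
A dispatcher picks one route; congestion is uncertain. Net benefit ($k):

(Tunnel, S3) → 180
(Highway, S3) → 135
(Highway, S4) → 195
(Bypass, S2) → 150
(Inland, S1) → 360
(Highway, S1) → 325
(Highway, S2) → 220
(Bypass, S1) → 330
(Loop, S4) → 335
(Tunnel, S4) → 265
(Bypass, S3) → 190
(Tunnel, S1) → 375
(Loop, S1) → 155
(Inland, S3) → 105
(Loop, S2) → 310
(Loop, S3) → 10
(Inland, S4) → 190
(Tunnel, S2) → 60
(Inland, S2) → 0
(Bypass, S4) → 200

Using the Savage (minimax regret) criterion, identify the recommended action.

Highway

Column bests: S1=375, S2=310, S3=190, S4=335.
Bypass regrets: 45, 160, 0, 135 → max 160
Highway regrets: 50, 90, 55, 140 → max 140
Loop regrets: 220, 0, 180, 0 → max 220
Tunnel regrets: 0, 250, 10, 70 → max 250
Inland regrets: 15, 310, 85, 145 → max 310
Smallest max regret = 140 → Highway.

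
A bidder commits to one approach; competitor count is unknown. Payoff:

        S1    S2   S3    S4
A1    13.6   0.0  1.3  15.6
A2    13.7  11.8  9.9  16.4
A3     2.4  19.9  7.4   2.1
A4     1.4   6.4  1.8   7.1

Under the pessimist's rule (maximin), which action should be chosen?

A2

Row minima: A1=0.0, A2=9.9, A3=2.1, A4=1.4
Best worst-case = 9.9 → A2.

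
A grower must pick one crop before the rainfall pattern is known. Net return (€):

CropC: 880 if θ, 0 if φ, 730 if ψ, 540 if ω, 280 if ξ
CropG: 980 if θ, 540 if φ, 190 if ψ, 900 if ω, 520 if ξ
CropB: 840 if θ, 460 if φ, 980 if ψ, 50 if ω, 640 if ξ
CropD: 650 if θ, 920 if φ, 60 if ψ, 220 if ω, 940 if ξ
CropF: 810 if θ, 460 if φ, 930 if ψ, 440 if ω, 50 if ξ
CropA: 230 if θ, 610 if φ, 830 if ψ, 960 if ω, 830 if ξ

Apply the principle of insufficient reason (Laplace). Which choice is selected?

Row averages: CropC=486, CropG=626, CropB=594, CropD=558, CropF=538, CropA=692
Highest average = 692 → CropA.

CropA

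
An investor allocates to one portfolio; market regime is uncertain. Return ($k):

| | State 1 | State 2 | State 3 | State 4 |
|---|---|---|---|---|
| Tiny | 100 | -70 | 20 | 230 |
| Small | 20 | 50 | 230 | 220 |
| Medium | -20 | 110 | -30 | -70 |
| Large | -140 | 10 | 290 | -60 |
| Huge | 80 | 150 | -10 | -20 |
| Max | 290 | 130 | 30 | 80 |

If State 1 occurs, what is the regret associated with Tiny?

190

Best payoff under State 1 is 290.
Regret = 290 − 100 = 190.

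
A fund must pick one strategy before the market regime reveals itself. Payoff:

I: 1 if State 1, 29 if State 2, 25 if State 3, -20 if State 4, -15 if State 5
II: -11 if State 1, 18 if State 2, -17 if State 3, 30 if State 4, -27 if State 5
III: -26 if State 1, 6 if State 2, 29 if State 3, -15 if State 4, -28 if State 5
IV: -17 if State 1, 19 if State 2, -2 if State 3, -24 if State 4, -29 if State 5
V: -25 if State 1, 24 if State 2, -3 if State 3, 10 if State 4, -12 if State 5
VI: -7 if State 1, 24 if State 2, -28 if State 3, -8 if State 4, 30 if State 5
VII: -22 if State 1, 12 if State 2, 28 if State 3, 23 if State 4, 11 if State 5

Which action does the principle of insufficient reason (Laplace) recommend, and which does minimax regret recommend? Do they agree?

Row averages: I=4, II=-1.4, III=-6.8, IV=-10.6, V=-1.2, VI=2.2, VII=10.4
Highest average = 10.4 → VII.
Column bests: State 1=1, State 2=29, State 3=29, State 4=30, State 5=30.
I regrets: 0, 0, 4, 50, 45 → max 50
II regrets: 12, 11, 46, 0, 57 → max 57
III regrets: 27, 23, 0, 45, 58 → max 58
IV regrets: 18, 10, 31, 54, 59 → max 59
V regrets: 26, 5, 32, 20, 42 → max 42
VI regrets: 8, 5, 57, 38, 0 → max 57
VII regrets: 23, 17, 1, 7, 19 → max 23
Smallest max regret = 23 → VII.

laplace → VII; minimax regret → VII (agree)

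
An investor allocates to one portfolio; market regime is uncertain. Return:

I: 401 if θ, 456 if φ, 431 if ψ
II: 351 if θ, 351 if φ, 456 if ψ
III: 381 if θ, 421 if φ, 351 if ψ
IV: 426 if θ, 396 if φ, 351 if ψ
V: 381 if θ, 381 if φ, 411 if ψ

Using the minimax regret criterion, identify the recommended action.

I

Column bests: θ=426, φ=456, ψ=456.
I regrets: 25, 0, 25 → max 25
II regrets: 75, 105, 0 → max 105
III regrets: 45, 35, 105 → max 105
IV regrets: 0, 60, 105 → max 105
V regrets: 45, 75, 45 → max 75
Smallest max regret = 25 → I.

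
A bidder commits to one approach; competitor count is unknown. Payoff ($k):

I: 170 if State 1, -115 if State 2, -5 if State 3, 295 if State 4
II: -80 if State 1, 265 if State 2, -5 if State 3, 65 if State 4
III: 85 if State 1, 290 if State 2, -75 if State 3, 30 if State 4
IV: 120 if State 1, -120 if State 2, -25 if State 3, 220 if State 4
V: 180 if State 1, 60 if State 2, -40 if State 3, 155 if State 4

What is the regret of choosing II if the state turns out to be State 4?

230

Best payoff under State 4 is 295.
Regret = 295 − 65 = 230.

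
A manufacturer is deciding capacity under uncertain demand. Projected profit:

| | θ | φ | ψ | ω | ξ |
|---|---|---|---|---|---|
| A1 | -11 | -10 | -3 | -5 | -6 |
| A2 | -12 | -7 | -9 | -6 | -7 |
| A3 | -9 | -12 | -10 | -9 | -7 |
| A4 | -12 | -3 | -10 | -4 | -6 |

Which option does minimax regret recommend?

A2

Column bests: θ=-9, φ=-3, ψ=-3, ω=-4, ξ=-6.
A1 regrets: 2, 7, 0, 1, 0 → max 7
A2 regrets: 3, 4, 6, 2, 1 → max 6
A3 regrets: 0, 9, 7, 5, 1 → max 9
A4 regrets: 3, 0, 7, 0, 0 → max 7
Smallest max regret = 6 → A2.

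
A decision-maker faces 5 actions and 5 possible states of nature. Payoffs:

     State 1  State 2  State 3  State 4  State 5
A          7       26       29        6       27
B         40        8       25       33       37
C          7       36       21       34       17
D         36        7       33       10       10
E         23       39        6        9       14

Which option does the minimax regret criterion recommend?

Column bests: State 1=40, State 2=39, State 3=33, State 4=34, State 5=37.
A regrets: 33, 13, 4, 28, 10 → max 33
B regrets: 0, 31, 8, 1, 0 → max 31
C regrets: 33, 3, 12, 0, 20 → max 33
D regrets: 4, 32, 0, 24, 27 → max 32
E regrets: 17, 0, 27, 25, 23 → max 27
Smallest max regret = 27 → E.

E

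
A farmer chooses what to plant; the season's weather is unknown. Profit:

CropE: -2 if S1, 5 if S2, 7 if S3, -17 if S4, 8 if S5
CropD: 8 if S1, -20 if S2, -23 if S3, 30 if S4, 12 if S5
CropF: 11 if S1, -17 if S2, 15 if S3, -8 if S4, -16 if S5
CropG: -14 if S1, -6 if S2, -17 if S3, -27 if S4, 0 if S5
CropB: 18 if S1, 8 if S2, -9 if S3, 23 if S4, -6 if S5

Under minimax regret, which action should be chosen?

Column bests: S1=18, S2=8, S3=15, S4=30, S5=12.
CropE regrets: 20, 3, 8, 47, 4 → max 47
CropD regrets: 10, 28, 38, 0, 0 → max 38
CropF regrets: 7, 25, 0, 38, 28 → max 38
CropG regrets: 32, 14, 32, 57, 12 → max 57
CropB regrets: 0, 0, 24, 7, 18 → max 24
Smallest max regret = 24 → CropB.

CropB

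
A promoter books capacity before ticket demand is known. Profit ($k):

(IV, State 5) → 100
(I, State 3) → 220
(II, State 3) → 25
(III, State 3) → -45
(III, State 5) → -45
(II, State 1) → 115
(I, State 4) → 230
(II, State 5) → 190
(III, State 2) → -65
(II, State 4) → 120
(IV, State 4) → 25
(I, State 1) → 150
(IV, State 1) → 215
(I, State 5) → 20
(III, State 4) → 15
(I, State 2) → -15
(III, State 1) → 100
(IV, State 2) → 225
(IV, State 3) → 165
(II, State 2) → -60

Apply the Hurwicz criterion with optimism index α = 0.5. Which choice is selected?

IV

I: 0.5·230 + 0.5·(-15) = 107.5
II: 0.5·190 + 0.5·(-60) = 65
III: 0.5·100 + 0.5·(-65) = 17.5
IV: 0.5·225 + 0.5·25 = 125
Highest Hurwicz score = 125 → IV.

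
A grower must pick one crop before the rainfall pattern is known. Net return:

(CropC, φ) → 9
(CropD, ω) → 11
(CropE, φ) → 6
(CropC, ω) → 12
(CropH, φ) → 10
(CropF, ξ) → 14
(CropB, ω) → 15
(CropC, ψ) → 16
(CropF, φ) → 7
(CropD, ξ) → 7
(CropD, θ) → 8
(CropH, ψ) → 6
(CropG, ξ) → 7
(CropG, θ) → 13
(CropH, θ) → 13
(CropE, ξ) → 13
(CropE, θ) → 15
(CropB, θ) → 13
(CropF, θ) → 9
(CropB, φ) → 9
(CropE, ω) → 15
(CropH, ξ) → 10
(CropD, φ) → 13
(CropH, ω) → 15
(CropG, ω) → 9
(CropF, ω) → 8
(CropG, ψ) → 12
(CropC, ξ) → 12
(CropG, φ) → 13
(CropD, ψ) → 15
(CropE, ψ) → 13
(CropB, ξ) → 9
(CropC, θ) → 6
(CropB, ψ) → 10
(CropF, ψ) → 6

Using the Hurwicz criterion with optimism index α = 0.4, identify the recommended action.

CropG: 0.4·13 + 0.6·7 = 9.4
CropC: 0.4·16 + 0.6·6 = 10
CropH: 0.4·15 + 0.6·6 = 9.6
CropD: 0.4·15 + 0.6·7 = 10.2
CropF: 0.4·14 + 0.6·6 = 9.2
CropB: 0.4·15 + 0.6·9 = 11.4
CropE: 0.4·15 + 0.6·6 = 9.6
Highest Hurwicz score = 11.4 → CropB.

CropB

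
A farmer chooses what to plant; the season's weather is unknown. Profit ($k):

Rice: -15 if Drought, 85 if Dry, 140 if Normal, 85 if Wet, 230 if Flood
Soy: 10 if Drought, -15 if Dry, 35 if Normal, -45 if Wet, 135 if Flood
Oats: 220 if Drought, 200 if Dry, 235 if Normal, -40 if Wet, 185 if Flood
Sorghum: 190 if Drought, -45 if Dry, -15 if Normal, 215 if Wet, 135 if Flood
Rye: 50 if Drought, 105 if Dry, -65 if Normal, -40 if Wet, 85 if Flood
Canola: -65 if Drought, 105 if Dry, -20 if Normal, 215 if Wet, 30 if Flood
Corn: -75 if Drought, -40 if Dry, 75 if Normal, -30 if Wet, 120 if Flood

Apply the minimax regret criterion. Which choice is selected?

Column bests: Drought=220, Dry=200, Normal=235, Wet=215, Flood=230.
Rice regrets: 235, 115, 95, 130, 0 → max 235
Soy regrets: 210, 215, 200, 260, 95 → max 260
Oats regrets: 0, 0, 0, 255, 45 → max 255
Sorghum regrets: 30, 245, 250, 0, 95 → max 250
Rye regrets: 170, 95, 300, 255, 145 → max 300
Canola regrets: 285, 95, 255, 0, 200 → max 285
Corn regrets: 295, 240, 160, 245, 110 → max 295
Smallest max regret = 235 → Rice.

Rice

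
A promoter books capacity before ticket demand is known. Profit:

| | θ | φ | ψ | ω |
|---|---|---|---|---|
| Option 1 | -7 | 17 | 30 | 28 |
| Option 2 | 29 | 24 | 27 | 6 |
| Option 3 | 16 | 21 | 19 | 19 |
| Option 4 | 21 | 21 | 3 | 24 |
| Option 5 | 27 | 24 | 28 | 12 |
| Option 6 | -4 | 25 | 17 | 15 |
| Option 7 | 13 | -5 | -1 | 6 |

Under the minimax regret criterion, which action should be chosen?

Option 3

Column bests: θ=29, φ=25, ψ=30, ω=28.
Option 1 regrets: 36, 8, 0, 0 → max 36
Option 2 regrets: 0, 1, 3, 22 → max 22
Option 3 regrets: 13, 4, 11, 9 → max 13
Option 4 regrets: 8, 4, 27, 4 → max 27
Option 5 regrets: 2, 1, 2, 16 → max 16
Option 6 regrets: 33, 0, 13, 13 → max 33
Option 7 regrets: 16, 30, 31, 22 → max 31
Smallest max regret = 13 → Option 3.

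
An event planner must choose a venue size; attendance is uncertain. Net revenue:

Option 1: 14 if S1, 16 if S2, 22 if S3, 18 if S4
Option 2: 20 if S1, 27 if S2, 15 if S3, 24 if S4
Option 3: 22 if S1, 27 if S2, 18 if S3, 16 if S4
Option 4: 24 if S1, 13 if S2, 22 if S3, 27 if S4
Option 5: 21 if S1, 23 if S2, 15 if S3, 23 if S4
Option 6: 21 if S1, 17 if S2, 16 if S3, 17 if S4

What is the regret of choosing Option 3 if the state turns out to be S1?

Best payoff under S1 is 24.
Regret = 24 − 22 = 2.

2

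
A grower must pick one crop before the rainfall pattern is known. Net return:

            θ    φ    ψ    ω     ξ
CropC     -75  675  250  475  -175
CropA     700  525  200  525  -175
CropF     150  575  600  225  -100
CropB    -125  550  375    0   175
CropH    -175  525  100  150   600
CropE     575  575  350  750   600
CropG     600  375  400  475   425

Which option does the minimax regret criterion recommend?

Column bests: θ=700, φ=675, ψ=600, ω=750, ξ=600.
CropC regrets: 775, 0, 350, 275, 775 → max 775
CropA regrets: 0, 150, 400, 225, 775 → max 775
CropF regrets: 550, 100, 0, 525, 700 → max 700
CropB regrets: 825, 125, 225, 750, 425 → max 825
CropH regrets: 875, 150, 500, 600, 0 → max 875
CropE regrets: 125, 100, 250, 0, 0 → max 250
CropG regrets: 100, 300, 200, 275, 175 → max 300
Smallest max regret = 250 → CropE.

CropE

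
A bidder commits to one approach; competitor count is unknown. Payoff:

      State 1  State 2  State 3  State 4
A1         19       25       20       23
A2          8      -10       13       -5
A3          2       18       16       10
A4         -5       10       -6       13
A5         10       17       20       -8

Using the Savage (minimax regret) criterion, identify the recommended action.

A1

Column bests: State 1=19, State 2=25, State 3=20, State 4=23.
A1 regrets: 0, 0, 0, 0 → max 0
A2 regrets: 11, 35, 7, 28 → max 35
A3 regrets: 17, 7, 4, 13 → max 17
A4 regrets: 24, 15, 26, 10 → max 26
A5 regrets: 9, 8, 0, 31 → max 31
Smallest max regret = 0 → A1.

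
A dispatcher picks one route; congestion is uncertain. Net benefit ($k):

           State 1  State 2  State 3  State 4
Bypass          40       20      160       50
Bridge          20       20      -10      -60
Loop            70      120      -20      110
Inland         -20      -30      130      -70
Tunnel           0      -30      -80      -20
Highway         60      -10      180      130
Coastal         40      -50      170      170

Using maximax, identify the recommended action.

Highway

Row maxima: Bypass=160, Bridge=20, Loop=120, Inland=130, Tunnel=0, Highway=180, Coastal=170
Best best-case = 180 → Highway.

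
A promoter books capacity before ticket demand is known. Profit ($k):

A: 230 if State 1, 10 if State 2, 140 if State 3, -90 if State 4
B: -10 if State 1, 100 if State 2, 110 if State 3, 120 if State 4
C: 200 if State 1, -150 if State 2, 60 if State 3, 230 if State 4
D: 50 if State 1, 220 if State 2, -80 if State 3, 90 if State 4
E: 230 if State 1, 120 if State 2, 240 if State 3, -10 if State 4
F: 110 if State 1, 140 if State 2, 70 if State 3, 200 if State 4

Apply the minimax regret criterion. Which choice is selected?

F

Column bests: State 1=230, State 2=220, State 3=240, State 4=230.
A regrets: 0, 210, 100, 320 → max 320
B regrets: 240, 120, 130, 110 → max 240
C regrets: 30, 370, 180, 0 → max 370
D regrets: 180, 0, 320, 140 → max 320
E regrets: 0, 100, 0, 240 → max 240
F regrets: 120, 80, 170, 30 → max 170
Smallest max regret = 170 → F.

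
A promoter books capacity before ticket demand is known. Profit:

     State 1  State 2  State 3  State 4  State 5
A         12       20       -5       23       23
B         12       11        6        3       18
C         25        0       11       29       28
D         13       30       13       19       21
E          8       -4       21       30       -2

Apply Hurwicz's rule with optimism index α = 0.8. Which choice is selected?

D

A: 0.8·23 + 0.2·(-5) = 17.4
B: 0.8·18 + 0.2·3 = 15
C: 0.8·29 + 0.2·0 = 23.2
D: 0.8·30 + 0.2·13 = 26.6
E: 0.8·30 + 0.2·(-4) = 23.2
Highest Hurwicz score = 26.6 → D.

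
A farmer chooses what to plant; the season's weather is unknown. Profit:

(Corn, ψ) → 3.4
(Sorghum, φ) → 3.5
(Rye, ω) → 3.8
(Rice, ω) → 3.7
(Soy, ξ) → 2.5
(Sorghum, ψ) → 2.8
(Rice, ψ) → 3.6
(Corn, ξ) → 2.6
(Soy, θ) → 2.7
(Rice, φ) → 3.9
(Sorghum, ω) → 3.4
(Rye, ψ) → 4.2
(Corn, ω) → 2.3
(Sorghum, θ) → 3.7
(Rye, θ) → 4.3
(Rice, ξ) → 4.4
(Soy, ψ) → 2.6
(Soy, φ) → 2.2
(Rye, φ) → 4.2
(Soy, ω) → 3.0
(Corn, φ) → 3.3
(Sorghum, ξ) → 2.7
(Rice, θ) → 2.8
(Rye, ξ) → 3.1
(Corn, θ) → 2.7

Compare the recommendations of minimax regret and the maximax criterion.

minimax regret → Rye; maximax → Rice (disagree)

Column bests: θ=4.3, φ=4.2, ψ=4.2, ω=3.8, ξ=4.4.
Rye regrets: 0.0, 0.0, 0.0, 0.0, 1.3 → max 1.3
Soy regrets: 1.6, 2.0, 1.6, 0.8, 1.9 → max 2.0
Corn regrets: 1.6, 0.9, 0.8, 1.5, 1.8 → max 1.8
Sorghum regrets: 0.6, 0.7, 1.4, 0.4, 1.7 → max 1.7
Rice regrets: 1.5, 0.3, 0.6, 0.1, 0.0 → max 1.5
Smallest max regret = 1.3 → Rye.
Row maxima: Rye=4.3, Soy=3.0, Corn=3.4, Sorghum=3.7, Rice=4.4
Best best-case = 4.4 → Rice.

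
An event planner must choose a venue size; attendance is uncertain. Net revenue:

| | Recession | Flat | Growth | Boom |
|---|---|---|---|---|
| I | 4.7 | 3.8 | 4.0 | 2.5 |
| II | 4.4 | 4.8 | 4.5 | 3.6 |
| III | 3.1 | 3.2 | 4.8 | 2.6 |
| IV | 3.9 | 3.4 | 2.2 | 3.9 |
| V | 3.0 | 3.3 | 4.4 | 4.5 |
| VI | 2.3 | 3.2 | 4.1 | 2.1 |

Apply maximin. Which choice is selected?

Row minima: I=2.5, II=3.6, III=2.6, IV=2.2, V=3.0, VI=2.1
Best worst-case = 3.6 → II.

II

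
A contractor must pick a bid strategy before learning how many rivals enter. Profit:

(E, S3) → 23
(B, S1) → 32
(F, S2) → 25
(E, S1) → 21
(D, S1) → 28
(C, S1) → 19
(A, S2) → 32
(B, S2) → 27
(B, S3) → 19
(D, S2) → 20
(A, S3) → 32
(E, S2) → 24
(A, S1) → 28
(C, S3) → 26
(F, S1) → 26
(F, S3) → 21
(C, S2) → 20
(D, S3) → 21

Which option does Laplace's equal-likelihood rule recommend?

Row averages: A=92/3, B=26, C=65/3, D=23, E=68/3, F=24
Highest average = 92/3 → A.

A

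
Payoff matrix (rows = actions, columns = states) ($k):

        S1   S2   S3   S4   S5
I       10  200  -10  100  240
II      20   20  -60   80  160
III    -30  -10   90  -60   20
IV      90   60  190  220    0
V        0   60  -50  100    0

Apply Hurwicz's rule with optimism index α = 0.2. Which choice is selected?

IV

I: 0.2·240 + 0.8·(-10) = 40
II: 0.2·160 + 0.8·(-60) = -16
III: 0.2·90 + 0.8·(-60) = -30
IV: 0.2·220 + 0.8·0 = 44
V: 0.2·100 + 0.8·(-50) = -20
Highest Hurwicz score = 44 → IV.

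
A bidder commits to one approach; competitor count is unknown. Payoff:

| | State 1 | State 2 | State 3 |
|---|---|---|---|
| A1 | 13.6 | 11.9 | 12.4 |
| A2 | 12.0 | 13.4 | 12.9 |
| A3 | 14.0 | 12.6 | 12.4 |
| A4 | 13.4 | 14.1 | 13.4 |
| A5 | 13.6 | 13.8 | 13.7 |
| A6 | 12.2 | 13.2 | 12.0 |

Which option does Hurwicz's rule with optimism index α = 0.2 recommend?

A1: 0.2·13.6 + 0.8·11.9 = 12.24
A2: 0.2·13.4 + 0.8·12.0 = 12.28
A3: 0.2·14.0 + 0.8·12.4 = 12.72
A4: 0.2·14.1 + 0.8·13.4 = 13.54
A5: 0.2·13.8 + 0.8·13.6 = 13.64
A6: 0.2·13.2 + 0.8·12.0 = 12.24
Highest Hurwicz score = 13.64 → A5.

A5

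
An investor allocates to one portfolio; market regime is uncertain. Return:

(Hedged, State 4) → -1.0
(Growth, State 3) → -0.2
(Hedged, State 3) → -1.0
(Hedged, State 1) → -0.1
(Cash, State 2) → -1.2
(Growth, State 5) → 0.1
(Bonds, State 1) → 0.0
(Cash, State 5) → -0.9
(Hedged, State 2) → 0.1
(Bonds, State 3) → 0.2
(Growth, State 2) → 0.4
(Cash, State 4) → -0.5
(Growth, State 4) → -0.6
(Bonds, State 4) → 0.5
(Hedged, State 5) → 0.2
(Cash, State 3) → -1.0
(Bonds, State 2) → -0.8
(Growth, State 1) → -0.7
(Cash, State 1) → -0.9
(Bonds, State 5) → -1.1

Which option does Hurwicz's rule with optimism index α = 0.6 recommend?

Hedged: 0.6·0.2 + 0.4·(-1.0) = -0.28
Cash: 0.6·(-0.5) + 0.4·(-1.2) = -0.78
Bonds: 0.6·0.5 + 0.4·(-1.1) = -0.14
Growth: 0.6·0.4 + 0.4·(-0.7) = -0.04
Highest Hurwicz score = -0.04 → Growth.

Growth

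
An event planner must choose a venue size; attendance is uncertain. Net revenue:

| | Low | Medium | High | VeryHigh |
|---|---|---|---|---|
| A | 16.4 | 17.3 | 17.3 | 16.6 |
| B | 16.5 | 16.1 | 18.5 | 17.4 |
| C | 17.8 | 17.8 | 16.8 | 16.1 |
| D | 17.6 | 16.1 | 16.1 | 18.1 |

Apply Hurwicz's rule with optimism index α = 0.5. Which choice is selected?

B

A: 0.5·17.3 + 0.5·16.4 = 16.85
B: 0.5·18.5 + 0.5·16.1 = 17.3
C: 0.5·17.8 + 0.5·16.1 = 16.95
D: 0.5·18.1 + 0.5·16.1 = 17.1
Highest Hurwicz score = 17.3 → B.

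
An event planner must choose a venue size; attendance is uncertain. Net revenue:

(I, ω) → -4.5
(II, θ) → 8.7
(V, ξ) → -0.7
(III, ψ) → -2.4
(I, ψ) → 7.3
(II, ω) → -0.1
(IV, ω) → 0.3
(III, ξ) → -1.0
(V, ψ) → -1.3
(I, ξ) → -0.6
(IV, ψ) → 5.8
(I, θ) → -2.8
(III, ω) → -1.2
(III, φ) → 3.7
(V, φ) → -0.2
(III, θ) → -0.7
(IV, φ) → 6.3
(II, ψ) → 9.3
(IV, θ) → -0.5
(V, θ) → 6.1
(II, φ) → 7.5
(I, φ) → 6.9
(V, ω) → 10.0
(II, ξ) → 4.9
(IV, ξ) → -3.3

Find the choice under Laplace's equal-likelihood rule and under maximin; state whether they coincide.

laplace → II; maximin → II (agree)

Row averages: I=1.26, II=6.06, III=-0.32, IV=1.72, V=2.78
Highest average = 6.06 → II.
Row minima: I=-4.5, II=-0.1, III=-2.4, IV=-3.3, V=-1.3
Best worst-case = -0.1 → II.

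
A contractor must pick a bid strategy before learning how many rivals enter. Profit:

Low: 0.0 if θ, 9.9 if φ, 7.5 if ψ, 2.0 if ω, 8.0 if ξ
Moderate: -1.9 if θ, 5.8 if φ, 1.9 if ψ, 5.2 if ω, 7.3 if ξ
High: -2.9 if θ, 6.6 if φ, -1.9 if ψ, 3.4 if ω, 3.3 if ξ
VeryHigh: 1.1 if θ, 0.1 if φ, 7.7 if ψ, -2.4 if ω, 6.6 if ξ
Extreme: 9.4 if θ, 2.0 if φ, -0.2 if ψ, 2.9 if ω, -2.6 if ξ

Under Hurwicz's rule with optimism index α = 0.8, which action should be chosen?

Low: 0.8·9.9 + 0.2·0.0 = 7.92
Moderate: 0.8·7.3 + 0.2·(-1.9) = 5.46
High: 0.8·6.6 + 0.2·(-2.9) = 4.7
VeryHigh: 0.8·7.7 + 0.2·(-2.4) = 5.68
Extreme: 0.8·9.4 + 0.2·(-2.6) = 7
Highest Hurwicz score = 7.92 → Low.

Low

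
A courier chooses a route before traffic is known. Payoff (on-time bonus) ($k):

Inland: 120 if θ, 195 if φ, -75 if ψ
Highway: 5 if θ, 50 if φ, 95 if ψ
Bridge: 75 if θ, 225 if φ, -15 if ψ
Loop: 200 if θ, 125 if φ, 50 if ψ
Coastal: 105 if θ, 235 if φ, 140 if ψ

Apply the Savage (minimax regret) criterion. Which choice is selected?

Coastal

Column bests: θ=200, φ=235, ψ=140.
Inland regrets: 80, 40, 215 → max 215
Highway regrets: 195, 185, 45 → max 195
Bridge regrets: 125, 10, 155 → max 155
Loop regrets: 0, 110, 90 → max 110
Coastal regrets: 95, 0, 0 → max 95
Smallest max regret = 95 → Coastal.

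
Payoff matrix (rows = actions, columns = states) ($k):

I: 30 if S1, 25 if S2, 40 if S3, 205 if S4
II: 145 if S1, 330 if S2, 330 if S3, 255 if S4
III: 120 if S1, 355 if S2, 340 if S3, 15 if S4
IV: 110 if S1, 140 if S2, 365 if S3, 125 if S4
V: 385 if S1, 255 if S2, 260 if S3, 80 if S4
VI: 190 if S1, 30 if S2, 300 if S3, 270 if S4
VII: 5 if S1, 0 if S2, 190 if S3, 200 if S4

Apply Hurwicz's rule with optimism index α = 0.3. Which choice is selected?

II

I: 0.3·205 + 0.7·25 = 79
II: 0.3·330 + 0.7·145 = 200.5
III: 0.3·355 + 0.7·15 = 117
IV: 0.3·365 + 0.7·110 = 186.5
V: 0.3·385 + 0.7·80 = 171.5
VI: 0.3·300 + 0.7·30 = 111
VII: 0.3·200 + 0.7·0 = 60
Highest Hurwicz score = 200.5 → II.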